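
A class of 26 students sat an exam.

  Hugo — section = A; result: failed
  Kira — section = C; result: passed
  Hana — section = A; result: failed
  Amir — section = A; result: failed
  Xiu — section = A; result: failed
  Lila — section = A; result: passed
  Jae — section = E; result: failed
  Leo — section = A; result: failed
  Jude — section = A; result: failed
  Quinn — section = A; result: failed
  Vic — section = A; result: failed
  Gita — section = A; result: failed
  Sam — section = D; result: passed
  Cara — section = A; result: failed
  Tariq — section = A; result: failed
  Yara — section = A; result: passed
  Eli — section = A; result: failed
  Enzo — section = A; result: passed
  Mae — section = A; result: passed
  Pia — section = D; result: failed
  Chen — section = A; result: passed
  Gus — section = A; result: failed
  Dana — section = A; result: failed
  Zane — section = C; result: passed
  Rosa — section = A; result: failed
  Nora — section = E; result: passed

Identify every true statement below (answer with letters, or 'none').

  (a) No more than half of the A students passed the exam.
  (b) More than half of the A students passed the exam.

|A| = 20, |A ∩ B| = 5, |A ∖ B| = 15.
(a) |A ∩ B| ≤ |A ∖ B|: holds.
(b) |A ∩ B| > |A ∖ B|: fails.

(a)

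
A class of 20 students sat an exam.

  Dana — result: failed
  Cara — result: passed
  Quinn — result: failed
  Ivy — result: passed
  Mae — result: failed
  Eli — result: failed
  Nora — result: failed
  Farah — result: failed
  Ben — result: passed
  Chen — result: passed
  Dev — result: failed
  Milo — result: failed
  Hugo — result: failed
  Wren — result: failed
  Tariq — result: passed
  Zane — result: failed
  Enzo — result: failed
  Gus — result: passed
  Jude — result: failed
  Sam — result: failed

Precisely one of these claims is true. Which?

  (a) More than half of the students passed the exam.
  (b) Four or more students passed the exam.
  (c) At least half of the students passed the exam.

(b)

|A| = 20, |A ∩ B| = 6, |A ∖ B| = 14.
(a) requires |A ∩ B| > |A ∖ B|: false.
(b) requires |A ∩ B| ≥ 4: true.
(c) requires |A ∩ B| ≥ |A ∖ B|: false.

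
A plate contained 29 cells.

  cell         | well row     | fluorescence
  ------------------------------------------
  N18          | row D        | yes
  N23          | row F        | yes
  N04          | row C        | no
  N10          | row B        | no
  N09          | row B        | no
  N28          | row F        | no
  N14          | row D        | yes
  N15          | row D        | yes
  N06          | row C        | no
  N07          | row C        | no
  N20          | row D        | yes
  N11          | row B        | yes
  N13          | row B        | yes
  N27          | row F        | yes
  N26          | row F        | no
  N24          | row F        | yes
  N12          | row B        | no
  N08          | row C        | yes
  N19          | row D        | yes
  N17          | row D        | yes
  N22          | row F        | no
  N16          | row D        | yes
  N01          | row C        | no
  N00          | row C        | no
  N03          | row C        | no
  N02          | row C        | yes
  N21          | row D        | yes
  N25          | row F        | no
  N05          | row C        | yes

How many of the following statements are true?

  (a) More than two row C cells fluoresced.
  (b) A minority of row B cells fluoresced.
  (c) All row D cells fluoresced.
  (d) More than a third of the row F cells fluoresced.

4

(a) row C: |A| = 9, |A ∩ B| = 3; needs |A ∩ B| > 2 — true.
(b) row B: |A| = 5, |A ∩ B| = 2; needs |A ∩ B| < |A ∖ B| — true.
(c) row D: |A| = 8, |A ∩ B| = 8; needs A ⊆ B, i.e. every element of A is in B (|A ∖ B| = 0) — true.
(d) row F: |A| = 7, |A ∩ B| = 3; needs |A ∩ B| / |A| > 1/3 — true.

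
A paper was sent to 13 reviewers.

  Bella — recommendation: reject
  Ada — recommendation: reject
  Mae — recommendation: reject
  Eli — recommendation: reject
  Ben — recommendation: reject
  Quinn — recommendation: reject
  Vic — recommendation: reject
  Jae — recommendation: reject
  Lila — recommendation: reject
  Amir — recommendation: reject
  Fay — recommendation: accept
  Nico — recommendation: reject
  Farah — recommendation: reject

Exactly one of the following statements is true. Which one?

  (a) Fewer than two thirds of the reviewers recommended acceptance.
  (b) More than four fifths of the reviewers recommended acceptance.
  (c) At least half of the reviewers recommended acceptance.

(a)

|A| = 13, |A ∩ B| = 1, |A ∖ B| = 12.
(a) requires |A ∩ B| / |A| < 2/3: true.
(b) requires |A ∩ B| / |A| > 4/5: false.
(c) requires |A ∩ B| ≥ |A ∖ B|: false.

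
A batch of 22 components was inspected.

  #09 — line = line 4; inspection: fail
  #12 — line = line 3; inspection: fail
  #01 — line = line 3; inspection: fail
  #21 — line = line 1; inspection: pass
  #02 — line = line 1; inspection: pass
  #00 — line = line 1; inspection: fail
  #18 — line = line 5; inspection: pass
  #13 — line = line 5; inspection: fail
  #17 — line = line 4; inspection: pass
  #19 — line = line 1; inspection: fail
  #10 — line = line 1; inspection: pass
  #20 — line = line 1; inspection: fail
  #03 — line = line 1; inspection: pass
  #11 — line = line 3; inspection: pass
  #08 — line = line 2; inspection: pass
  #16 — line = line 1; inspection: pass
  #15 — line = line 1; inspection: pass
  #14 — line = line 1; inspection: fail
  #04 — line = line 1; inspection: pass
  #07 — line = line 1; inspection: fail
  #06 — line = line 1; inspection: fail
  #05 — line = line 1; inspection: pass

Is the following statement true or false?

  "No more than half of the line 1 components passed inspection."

The determiner here denotes the relation: |A ∩ B| ≤ |A ∖ B|.
A (the restrictor) = {#21, #02, #00, #19, #10, #20, #03, #16, #15, #14, #04, #07, #06, #05}, |A| = 14.
A ∩ B = {#21, #02, #10, #03, #16, #15, #04, #05}, so |A ∩ B| = 8.
A ∖ B = {#00, #19, #20, #14, #07, #06}, so |A ∖ B| = 6.
8 > 6, so the statement is false.

False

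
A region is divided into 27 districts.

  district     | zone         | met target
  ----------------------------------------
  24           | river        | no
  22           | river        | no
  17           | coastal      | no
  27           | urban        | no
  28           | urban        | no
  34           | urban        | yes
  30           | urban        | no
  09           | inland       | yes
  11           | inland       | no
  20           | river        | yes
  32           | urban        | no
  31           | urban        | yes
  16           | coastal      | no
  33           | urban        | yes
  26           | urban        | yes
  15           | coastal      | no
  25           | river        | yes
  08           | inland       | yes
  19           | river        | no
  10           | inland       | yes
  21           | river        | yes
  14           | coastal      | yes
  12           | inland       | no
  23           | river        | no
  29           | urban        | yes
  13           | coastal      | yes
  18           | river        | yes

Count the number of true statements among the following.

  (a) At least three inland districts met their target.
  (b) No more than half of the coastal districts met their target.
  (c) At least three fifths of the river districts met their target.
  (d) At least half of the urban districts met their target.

3

(a) inland: |A| = 5, |A ∩ B| = 3; needs |A ∩ B| ≥ 3 — true.
(b) coastal: |A| = 5, |A ∩ B| = 2; needs |A ∩ B| ≤ |A ∖ B| — true.
(c) river: |A| = 8, |A ∩ B| = 4; needs |A ∩ B| / |A| ≥ 3/5 — false.
(d) urban: |A| = 9, |A ∩ B| = 5; needs |A ∩ B| ≥ |A ∖ B| — true.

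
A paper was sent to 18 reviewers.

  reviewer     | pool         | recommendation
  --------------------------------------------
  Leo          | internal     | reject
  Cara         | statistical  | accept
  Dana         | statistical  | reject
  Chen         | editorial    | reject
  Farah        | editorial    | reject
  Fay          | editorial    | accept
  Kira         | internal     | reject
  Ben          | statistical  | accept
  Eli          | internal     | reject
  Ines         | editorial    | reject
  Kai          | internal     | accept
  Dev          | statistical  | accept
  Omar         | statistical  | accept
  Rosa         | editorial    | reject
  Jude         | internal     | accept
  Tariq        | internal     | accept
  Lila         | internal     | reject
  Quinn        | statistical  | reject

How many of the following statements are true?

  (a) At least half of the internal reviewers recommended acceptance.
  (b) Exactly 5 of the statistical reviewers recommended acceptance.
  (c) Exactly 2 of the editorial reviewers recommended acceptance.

(a) internal: |A| = 7, |A ∩ B| = 3; needs |A ∩ B| ≥ |A ∖ B| — false.
(b) statistical: |A| = 6, |A ∩ B| = 4; needs |A ∩ B| = 5 — false.
(c) editorial: |A| = 5, |A ∩ B| = 1; needs |A ∩ B| = 2 — false.

0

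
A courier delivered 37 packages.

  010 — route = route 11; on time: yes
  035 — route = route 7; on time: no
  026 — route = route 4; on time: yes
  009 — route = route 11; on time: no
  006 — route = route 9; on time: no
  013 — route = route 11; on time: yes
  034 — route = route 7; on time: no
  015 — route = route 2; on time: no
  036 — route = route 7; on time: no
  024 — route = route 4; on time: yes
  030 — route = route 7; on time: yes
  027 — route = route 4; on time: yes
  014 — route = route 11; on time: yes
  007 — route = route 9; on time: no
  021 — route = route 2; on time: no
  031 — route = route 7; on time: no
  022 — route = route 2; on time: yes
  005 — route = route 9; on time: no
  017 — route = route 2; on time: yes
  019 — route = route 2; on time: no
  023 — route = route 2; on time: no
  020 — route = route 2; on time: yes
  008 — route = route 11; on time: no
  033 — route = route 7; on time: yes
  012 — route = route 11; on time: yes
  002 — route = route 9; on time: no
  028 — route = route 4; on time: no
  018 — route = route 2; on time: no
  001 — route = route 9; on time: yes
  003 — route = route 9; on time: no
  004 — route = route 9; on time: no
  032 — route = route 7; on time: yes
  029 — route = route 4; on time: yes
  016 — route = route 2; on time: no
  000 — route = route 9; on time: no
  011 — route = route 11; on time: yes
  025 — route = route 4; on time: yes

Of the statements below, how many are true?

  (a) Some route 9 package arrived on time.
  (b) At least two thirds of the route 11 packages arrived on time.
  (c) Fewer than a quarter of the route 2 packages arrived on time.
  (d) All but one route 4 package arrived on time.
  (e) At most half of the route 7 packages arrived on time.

(a) route 9: |A| = 8, |A ∩ B| = 1; needs A ∩ B ≠ ∅ (|A ∩ B| ≥ 1) — true.
(b) route 11: |A| = 7, |A ∩ B| = 5; needs |A ∩ B| / |A| ≥ 2/3 — true.
(c) route 2: |A| = 9, |A ∩ B| = 3; needs |A ∩ B| / |A| < 1/4 — false.
(d) route 4: |A| = 6, |A ∩ B| = 5; needs |A ∖ B| = 1 — true.
(e) route 7: |A| = 7, |A ∩ B| = 3; needs |A ∩ B| ≤ |A ∖ B| — true.

4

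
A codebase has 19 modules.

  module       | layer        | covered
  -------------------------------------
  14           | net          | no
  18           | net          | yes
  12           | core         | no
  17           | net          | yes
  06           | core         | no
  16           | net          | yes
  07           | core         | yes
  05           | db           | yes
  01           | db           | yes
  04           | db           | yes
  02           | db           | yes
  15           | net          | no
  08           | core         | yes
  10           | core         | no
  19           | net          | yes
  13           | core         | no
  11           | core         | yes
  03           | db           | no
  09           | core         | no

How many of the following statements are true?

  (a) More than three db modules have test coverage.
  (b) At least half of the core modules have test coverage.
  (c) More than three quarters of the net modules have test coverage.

1

(a) db: |A| = 5, |A ∩ B| = 4; needs |A ∩ B| > 3 — true.
(b) core: |A| = 8, |A ∩ B| = 3; needs |A ∩ B| ≥ |A ∖ B| — false.
(c) net: |A| = 6, |A ∩ B| = 4; needs |A ∩ B| / |A| > 3/4 — false.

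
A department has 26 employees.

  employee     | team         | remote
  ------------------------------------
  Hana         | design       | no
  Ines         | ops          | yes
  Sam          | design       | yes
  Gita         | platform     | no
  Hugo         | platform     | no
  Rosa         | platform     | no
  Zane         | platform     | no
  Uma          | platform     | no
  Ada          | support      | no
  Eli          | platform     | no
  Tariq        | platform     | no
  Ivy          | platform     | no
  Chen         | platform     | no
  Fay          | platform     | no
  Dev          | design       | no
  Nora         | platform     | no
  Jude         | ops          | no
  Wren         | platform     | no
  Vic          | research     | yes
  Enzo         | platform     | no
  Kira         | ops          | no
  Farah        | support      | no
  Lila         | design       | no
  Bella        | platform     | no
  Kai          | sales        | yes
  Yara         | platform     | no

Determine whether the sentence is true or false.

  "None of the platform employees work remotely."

True

The determiner here denotes the relation: A ∩ B = ∅ (|A ∩ B| = 0).
|A| = 15, |A ∩ B| = 0, |A ∖ B| = 15.
So the statement is true.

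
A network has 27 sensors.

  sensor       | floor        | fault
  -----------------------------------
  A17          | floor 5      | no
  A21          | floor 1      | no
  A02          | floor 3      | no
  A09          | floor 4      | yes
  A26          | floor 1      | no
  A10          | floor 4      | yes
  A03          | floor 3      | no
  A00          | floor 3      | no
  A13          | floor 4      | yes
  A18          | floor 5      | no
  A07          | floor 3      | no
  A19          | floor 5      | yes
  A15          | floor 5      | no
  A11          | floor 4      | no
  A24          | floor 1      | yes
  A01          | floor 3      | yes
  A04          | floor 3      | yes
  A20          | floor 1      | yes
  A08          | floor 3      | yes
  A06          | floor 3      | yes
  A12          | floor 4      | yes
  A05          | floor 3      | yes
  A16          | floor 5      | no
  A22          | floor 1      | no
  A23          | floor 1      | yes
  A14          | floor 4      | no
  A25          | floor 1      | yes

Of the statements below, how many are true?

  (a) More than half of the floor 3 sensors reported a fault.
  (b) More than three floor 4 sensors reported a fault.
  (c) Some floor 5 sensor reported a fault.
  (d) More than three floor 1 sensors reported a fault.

4

(a) floor 3: |A| = 9, |A ∩ B| = 5; needs |A ∩ B| > |A ∖ B| — true.
(b) floor 4: |A| = 6, |A ∩ B| = 4; needs |A ∩ B| > 3 — true.
(c) floor 5: |A| = 5, |A ∩ B| = 1; needs A ∩ B ≠ ∅ (|A ∩ B| ≥ 1) — true.
(d) floor 1: |A| = 7, |A ∩ B| = 4; needs |A ∩ B| > 3 — true.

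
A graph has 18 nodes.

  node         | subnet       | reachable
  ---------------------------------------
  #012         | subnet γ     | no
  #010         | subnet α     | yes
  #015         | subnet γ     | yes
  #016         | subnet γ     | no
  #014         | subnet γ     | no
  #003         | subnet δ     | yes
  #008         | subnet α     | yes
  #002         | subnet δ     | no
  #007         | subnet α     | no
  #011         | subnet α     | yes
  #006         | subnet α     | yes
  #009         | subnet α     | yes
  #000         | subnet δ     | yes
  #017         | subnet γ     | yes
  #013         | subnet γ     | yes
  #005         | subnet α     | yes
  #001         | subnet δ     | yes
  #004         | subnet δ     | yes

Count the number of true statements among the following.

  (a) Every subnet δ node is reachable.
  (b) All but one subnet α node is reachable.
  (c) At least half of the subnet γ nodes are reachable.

2

(a) subnet δ: |A| = 5, |A ∩ B| = 4; needs A ⊆ B, i.e. every element of A is in B (|A ∖ B| = 0) — false.
(b) subnet α: |A| = 7, |A ∩ B| = 6; needs |A ∖ B| = 1 — true.
(c) subnet γ: |A| = 6, |A ∩ B| = 3; needs |A ∩ B| ≥ |A ∖ B| — true.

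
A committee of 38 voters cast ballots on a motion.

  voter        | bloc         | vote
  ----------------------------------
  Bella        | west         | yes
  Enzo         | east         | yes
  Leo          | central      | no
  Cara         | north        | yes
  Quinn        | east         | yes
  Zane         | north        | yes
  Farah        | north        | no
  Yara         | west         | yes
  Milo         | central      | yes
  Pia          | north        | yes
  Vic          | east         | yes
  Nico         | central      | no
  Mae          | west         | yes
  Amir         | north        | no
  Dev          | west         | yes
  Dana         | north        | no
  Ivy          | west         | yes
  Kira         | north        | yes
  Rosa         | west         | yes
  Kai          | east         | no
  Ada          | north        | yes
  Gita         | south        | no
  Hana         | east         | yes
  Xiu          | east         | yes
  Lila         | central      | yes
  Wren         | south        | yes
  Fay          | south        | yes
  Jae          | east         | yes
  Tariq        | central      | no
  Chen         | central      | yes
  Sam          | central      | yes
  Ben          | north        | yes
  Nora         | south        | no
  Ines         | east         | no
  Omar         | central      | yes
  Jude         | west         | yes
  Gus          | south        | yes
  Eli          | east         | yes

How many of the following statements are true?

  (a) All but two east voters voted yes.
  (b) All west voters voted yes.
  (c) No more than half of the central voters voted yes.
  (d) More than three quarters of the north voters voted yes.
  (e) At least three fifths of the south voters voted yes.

(a) east: |A| = 9, |A ∩ B| = 7; needs |A ∖ B| = 2 — true.
(b) west: |A| = 7, |A ∩ B| = 7; needs A ⊆ B, i.e. every element of A is in B (|A ∖ B| = 0) — true.
(c) central: |A| = 8, |A ∩ B| = 5; needs |A ∩ B| ≤ |A ∖ B| — false.
(d) north: |A| = 9, |A ∩ B| = 6; needs |A ∩ B| / |A| > 3/4 — false.
(e) south: |A| = 5, |A ∩ B| = 3; needs |A ∩ B| / |A| ≥ 3/5 — true.

3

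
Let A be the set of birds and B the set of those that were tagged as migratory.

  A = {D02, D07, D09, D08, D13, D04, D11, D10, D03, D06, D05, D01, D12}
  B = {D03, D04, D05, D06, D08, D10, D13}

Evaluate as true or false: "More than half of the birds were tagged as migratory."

True

'More than half of the birds were tagged as migratory' holds iff |A ∩ B| > |A ∖ B|.
A (the restrictor) = {D02, D07, D09, D08, D13, D04, D11, D10, D03, D06, D05, D01, D12}, |A| = 13.
A ∩ B = {D08, D13, D04, D10, D03, D06, D05}, so |A ∩ B| = 7.
A ∖ B = {D02, D07, D09, D11, D01, D12}, so |A ∖ B| = 6.
7 > 6, so the statement is true.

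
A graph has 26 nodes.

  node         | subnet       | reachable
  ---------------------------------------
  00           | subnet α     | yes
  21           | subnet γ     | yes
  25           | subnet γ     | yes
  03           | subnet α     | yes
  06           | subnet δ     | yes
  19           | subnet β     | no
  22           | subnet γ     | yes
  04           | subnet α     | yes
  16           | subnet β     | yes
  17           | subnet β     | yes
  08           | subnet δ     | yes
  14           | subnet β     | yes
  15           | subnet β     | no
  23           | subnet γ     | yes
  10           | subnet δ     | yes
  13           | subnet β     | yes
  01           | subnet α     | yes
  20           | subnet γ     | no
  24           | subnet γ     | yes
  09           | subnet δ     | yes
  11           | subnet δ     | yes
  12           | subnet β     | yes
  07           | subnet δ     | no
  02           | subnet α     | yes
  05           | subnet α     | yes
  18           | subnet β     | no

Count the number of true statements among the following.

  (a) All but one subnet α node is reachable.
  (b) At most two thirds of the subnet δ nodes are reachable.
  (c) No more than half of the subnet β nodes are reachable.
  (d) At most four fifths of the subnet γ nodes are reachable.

0

(a) subnet α: |A| = 6, |A ∩ B| = 6; needs |A ∖ B| = 1 — false.
(b) subnet δ: |A| = 6, |A ∩ B| = 5; needs |A ∩ B| / |A| ≤ 2/3 — false.
(c) subnet β: |A| = 8, |A ∩ B| = 5; needs |A ∩ B| ≤ |A ∖ B| — false.
(d) subnet γ: |A| = 6, |A ∩ B| = 5; needs |A ∩ B| / |A| ≤ 4/5 — false.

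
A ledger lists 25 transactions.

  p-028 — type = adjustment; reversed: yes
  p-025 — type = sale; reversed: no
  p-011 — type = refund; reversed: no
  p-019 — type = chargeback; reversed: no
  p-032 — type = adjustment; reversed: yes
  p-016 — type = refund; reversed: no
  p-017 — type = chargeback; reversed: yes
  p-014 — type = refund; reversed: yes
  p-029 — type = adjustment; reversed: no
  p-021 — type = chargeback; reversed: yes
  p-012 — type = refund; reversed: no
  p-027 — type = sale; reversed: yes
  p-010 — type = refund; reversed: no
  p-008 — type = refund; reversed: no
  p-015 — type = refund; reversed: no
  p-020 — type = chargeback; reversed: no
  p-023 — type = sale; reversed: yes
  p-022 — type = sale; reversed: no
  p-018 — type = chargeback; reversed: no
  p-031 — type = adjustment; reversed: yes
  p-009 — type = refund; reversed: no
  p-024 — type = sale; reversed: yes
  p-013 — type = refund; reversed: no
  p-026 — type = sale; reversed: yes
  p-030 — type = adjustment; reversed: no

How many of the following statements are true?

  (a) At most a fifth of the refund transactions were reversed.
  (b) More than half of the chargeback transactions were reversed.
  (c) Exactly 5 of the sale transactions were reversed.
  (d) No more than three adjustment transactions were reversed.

(a) refund: |A| = 9, |A ∩ B| = 1; needs |A ∩ B| / |A| ≤ 1/5 — true.
(b) chargeback: |A| = 5, |A ∩ B| = 2; needs |A ∩ B| > |A ∖ B| — false.
(c) sale: |A| = 6, |A ∩ B| = 4; needs |A ∩ B| = 5 — false.
(d) adjustment: |A| = 5, |A ∩ B| = 3; needs |A ∩ B| ≤ 3 — true.

2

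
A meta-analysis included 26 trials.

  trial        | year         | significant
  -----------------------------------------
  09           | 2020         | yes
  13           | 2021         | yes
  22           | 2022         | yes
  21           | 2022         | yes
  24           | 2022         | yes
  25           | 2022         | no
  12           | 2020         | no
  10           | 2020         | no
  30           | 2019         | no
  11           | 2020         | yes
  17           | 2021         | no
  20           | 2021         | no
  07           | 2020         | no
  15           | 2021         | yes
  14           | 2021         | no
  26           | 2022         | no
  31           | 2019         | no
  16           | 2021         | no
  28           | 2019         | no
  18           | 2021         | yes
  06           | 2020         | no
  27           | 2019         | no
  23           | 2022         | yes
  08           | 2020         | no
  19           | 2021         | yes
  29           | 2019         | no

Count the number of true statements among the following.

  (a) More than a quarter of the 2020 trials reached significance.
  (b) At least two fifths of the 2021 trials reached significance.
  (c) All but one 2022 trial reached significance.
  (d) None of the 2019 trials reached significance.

(a) 2020: |A| = 7, |A ∩ B| = 2; needs |A ∩ B| / |A| > 1/4 — true.
(b) 2021: |A| = 8, |A ∩ B| = 4; needs |A ∩ B| / |A| ≥ 2/5 — true.
(c) 2022: |A| = 6, |A ∩ B| = 4; needs |A ∖ B| = 1 — false.
(d) 2019: |A| = 5, |A ∩ B| = 0; needs A ∩ B = ∅ (|A ∩ B| = 0) — true.

3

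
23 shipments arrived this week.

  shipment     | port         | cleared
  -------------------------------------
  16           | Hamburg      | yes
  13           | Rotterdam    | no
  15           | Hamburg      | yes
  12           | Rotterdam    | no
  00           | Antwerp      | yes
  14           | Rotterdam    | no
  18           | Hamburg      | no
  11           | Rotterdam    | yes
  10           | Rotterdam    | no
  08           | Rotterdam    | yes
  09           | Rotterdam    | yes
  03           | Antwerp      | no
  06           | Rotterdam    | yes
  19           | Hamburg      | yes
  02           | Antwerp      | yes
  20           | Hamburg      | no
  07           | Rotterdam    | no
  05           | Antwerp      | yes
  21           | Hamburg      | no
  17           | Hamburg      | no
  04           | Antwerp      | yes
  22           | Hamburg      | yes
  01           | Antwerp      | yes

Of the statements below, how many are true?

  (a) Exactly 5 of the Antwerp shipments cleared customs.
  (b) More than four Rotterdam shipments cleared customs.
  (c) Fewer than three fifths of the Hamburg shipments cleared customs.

2

(a) Antwerp: |A| = 6, |A ∩ B| = 5; needs |A ∩ B| = 5 — true.
(b) Rotterdam: |A| = 9, |A ∩ B| = 4; needs |A ∩ B| > 4 — false.
(c) Hamburg: |A| = 8, |A ∩ B| = 4; needs |A ∩ B| / |A| < 3/5 — true.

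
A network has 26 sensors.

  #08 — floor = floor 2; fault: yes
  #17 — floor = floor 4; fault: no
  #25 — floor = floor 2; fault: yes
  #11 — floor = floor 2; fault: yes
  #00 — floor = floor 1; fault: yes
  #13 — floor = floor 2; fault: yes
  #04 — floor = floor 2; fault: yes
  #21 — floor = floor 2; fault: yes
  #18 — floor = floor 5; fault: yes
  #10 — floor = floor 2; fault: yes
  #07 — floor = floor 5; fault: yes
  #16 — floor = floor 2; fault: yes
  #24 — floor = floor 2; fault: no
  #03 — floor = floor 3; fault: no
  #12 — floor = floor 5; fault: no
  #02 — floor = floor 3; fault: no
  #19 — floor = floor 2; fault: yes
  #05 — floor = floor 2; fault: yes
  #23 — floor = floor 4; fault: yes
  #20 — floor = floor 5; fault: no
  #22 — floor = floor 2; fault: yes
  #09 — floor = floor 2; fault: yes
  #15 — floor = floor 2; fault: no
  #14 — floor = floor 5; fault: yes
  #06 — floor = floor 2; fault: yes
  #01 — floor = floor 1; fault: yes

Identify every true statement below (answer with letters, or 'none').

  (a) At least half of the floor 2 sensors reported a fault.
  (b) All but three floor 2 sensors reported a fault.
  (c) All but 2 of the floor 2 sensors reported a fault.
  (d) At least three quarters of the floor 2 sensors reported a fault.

(a), (c), (d)

|A| = 15, |A ∩ B| = 13, |A ∖ B| = 2.
(a) |A ∩ B| ≥ |A ∖ B|: holds.
(b) |A ∖ B| = 3: fails.
(c) |A ∖ B| = 2: holds.
(d) |A ∩ B| / |A| ≥ 3/4: holds.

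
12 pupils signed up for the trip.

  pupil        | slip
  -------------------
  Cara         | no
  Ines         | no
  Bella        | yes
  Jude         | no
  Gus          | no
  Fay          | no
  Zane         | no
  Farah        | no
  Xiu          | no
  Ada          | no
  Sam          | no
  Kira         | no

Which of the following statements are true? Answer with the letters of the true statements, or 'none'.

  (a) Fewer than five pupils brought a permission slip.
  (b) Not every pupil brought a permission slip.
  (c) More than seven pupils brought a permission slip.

(a), (b)

|A| = 12, |A ∩ B| = 1, |A ∖ B| = 11.
(a) |A ∩ B| < 5: holds.
(b) A ⊄ B (|A ∖ B| ≥ 1): holds.
(c) |A ∩ B| > 7: fails.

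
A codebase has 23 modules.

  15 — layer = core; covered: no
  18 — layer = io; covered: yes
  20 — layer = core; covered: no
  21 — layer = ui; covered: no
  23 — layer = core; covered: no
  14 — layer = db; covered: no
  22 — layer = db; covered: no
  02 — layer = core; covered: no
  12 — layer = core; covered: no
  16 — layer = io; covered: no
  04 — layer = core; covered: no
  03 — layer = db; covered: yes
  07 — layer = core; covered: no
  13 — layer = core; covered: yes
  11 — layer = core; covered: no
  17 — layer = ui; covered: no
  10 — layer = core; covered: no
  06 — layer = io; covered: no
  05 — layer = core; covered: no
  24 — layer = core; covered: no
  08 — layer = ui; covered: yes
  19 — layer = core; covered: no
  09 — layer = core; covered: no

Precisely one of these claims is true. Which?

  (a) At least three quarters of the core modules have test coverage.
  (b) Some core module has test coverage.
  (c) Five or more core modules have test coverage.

(b)

|A| = 14, |A ∩ B| = 1, |A ∖ B| = 13.
(a) requires |A ∩ B| / |A| ≥ 3/4: false.
(b) requires A ∩ B ≠ ∅ (|A ∩ B| ≥ 1): true.
(c) requires |A ∩ B| ≥ 5: false.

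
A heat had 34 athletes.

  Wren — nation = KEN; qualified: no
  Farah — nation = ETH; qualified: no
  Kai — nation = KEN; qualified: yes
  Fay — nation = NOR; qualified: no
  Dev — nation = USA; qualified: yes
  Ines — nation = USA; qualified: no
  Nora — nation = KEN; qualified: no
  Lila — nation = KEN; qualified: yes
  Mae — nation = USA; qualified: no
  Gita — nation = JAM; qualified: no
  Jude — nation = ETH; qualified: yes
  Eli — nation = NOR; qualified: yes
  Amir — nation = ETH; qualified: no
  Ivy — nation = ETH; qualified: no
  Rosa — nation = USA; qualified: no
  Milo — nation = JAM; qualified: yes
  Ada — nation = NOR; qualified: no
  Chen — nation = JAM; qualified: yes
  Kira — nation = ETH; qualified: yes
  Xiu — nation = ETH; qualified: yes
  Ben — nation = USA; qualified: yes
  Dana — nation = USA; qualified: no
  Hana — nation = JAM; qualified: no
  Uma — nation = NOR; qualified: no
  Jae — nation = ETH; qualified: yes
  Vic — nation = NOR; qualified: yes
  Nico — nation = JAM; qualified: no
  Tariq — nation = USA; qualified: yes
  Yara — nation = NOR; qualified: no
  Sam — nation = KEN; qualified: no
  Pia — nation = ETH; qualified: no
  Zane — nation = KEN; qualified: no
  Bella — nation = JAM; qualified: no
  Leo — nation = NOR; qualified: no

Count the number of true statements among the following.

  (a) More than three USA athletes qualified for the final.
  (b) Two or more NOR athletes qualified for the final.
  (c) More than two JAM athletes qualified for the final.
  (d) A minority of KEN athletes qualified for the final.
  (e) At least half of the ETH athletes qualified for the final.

3

(a) USA: |A| = 7, |A ∩ B| = 3; needs |A ∩ B| > 3 — false.
(b) NOR: |A| = 7, |A ∩ B| = 2; needs |A ∩ B| ≥ 2 — true.
(c) JAM: |A| = 6, |A ∩ B| = 2; needs |A ∩ B| > 2 — false.
(d) KEN: |A| = 6, |A ∩ B| = 2; needs |A ∩ B| < |A ∖ B| — true.
(e) ETH: |A| = 8, |A ∩ B| = 4; needs |A ∩ B| ≥ |A ∖ B| — true.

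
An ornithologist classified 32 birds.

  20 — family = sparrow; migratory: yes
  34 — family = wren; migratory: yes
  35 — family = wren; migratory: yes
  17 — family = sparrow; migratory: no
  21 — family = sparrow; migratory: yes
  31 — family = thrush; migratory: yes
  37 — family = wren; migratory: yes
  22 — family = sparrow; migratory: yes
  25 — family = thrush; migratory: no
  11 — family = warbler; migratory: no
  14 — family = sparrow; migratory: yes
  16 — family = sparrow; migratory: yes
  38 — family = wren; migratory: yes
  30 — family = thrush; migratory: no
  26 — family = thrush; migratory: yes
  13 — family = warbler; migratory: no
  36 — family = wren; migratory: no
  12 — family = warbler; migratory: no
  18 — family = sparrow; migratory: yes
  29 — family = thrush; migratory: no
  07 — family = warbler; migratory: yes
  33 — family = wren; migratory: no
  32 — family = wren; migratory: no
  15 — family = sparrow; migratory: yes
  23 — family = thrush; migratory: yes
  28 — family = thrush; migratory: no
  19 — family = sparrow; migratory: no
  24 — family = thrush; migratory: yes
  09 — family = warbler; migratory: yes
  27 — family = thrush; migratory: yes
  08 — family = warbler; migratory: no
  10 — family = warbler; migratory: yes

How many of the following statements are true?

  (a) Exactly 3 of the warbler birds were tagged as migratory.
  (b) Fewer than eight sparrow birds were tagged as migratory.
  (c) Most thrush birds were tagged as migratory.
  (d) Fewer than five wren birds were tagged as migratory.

4

(a) warbler: |A| = 7, |A ∩ B| = 3; needs |A ∩ B| = 3 — true.
(b) sparrow: |A| = 9, |A ∩ B| = 7; needs |A ∩ B| < 8 — true.
(c) thrush: |A| = 9, |A ∩ B| = 5; needs |A ∩ B| > |A ∖ B| — true.
(d) wren: |A| = 7, |A ∩ B| = 4; needs |A ∩ B| < 5 — true.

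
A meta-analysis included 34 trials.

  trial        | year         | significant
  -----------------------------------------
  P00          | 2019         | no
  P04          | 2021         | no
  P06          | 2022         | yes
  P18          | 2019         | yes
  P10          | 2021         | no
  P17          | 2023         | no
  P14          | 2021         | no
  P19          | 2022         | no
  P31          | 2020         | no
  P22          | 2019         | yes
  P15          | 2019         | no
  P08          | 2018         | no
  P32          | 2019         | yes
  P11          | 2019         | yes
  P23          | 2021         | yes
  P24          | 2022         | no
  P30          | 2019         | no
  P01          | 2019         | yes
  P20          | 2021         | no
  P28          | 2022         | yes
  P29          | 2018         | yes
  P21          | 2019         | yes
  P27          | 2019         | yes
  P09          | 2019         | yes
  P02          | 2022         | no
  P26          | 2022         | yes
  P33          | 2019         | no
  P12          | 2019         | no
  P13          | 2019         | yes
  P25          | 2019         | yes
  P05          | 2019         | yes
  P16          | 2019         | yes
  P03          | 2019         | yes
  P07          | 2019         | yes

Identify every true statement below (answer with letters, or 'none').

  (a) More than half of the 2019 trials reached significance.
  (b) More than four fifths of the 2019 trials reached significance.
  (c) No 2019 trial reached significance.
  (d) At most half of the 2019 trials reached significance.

|A| = 19, |A ∩ B| = 14, |A ∖ B| = 5.
(a) |A ∩ B| > |A ∖ B|: holds.
(b) |A ∩ B| / |A| > 4/5: fails.
(c) A ∩ B = ∅ (|A ∩ B| = 0): fails.
(d) |A ∩ B| ≤ |A ∖ B|: fails.

(a)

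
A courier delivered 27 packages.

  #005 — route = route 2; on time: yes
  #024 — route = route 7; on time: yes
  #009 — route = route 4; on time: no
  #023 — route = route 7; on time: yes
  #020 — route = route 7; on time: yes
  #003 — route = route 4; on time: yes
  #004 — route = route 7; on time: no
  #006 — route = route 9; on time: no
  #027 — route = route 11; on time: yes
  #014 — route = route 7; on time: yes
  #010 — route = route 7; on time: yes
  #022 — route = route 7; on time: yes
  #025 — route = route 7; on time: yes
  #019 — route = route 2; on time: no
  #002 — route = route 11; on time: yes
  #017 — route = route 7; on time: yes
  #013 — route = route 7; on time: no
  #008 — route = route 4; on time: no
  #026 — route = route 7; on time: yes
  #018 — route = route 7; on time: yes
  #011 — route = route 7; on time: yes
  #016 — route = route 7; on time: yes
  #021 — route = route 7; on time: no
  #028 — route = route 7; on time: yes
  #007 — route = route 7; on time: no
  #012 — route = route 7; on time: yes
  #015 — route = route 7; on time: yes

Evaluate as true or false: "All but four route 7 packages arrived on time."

Truth condition: |A ∖ B| = 4.
|A| = 19, |A ∩ B| = 15, |A ∖ B| = 4.
|A ∖ B| = 4, so the statement is true.

True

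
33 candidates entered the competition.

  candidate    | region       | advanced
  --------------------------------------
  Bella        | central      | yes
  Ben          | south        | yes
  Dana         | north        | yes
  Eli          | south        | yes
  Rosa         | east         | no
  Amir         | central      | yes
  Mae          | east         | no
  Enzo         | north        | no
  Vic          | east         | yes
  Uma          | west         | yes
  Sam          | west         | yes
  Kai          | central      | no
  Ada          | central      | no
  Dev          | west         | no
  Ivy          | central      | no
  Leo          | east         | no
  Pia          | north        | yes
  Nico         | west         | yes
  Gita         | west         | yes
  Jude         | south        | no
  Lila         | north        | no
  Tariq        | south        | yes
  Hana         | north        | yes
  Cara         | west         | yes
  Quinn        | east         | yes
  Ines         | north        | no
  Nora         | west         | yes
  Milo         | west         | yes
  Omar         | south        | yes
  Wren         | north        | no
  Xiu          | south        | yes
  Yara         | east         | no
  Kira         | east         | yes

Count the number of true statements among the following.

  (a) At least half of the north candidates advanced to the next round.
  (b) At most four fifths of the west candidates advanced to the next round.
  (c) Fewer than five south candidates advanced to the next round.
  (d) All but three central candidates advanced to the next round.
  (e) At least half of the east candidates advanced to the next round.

(a) north: |A| = 7, |A ∩ B| = 3; needs |A ∩ B| ≥ |A ∖ B| — false.
(b) west: |A| = 8, |A ∩ B| = 7; needs |A ∩ B| / |A| ≤ 4/5 — false.
(c) south: |A| = 6, |A ∩ B| = 5; needs |A ∩ B| < 5 — false.
(d) central: |A| = 5, |A ∩ B| = 2; needs |A ∖ B| = 3 — true.
(e) east: |A| = 7, |A ∩ B| = 3; needs |A ∩ B| ≥ |A ∖ B| — false.

1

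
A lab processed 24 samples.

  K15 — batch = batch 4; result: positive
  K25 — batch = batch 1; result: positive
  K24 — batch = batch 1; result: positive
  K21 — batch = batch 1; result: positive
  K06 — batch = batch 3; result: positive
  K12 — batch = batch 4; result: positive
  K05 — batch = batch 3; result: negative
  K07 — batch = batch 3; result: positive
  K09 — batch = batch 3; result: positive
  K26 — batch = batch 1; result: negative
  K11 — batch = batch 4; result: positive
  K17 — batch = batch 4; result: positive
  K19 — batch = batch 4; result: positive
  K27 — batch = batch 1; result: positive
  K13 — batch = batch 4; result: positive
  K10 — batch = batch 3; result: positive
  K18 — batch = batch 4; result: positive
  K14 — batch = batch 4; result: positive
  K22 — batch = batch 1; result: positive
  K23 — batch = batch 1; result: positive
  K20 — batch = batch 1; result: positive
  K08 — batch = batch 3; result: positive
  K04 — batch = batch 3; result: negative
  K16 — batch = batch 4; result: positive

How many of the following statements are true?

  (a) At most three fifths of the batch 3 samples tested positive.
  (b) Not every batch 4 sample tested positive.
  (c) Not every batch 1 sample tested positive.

1

(a) batch 3: |A| = 7, |A ∩ B| = 5; needs |A ∩ B| / |A| ≤ 3/5 — false.
(b) batch 4: |A| = 9, |A ∩ B| = 9; needs A ⊄ B (|A ∖ B| ≥ 1) — false.
(c) batch 1: |A| = 8, |A ∩ B| = 7; needs A ⊄ B (|A ∖ B| ≥ 1) — true.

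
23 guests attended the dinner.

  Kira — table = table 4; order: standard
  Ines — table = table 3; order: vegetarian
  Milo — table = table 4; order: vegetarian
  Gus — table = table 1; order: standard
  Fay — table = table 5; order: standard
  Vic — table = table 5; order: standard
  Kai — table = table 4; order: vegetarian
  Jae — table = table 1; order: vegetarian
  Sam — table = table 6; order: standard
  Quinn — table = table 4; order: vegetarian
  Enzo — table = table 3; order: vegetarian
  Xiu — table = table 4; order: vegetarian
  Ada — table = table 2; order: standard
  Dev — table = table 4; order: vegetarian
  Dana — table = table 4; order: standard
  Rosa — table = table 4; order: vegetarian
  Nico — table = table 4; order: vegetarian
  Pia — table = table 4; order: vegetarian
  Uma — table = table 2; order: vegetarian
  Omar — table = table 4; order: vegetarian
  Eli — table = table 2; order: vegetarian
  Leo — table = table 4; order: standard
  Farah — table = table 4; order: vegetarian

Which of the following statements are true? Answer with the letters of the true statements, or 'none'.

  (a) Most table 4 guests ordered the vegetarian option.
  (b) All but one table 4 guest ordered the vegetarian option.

|A| = 13, |A ∩ B| = 10, |A ∖ B| = 3.
(a) |A ∩ B| > |A ∖ B|: holds.
(b) |A ∖ B| = 1: fails.

(a)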